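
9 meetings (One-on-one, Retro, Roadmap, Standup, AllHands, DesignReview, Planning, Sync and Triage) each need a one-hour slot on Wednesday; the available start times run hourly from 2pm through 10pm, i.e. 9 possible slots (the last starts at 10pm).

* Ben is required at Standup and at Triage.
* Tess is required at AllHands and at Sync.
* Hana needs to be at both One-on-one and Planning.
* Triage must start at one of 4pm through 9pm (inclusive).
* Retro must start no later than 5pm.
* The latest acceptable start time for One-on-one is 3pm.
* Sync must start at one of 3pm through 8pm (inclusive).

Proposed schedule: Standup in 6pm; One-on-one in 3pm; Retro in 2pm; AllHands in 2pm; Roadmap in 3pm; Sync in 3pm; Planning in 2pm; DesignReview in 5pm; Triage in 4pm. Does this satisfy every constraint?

Valid

Tess is required at AllHands and at Sync — holds.
Retro must start no later than 5pm — holds.
Ben is required at Standup and at Triage — holds.
Triage must start at one of 4pm through 9pm (inclusive) — holds.
Hana needs to be at both One-on-one and Planning — holds.
Sync must start at one of 3pm through 8pm (inclusive) — holds.
The latest acceptable start time for One-on-one is 3pm — holds.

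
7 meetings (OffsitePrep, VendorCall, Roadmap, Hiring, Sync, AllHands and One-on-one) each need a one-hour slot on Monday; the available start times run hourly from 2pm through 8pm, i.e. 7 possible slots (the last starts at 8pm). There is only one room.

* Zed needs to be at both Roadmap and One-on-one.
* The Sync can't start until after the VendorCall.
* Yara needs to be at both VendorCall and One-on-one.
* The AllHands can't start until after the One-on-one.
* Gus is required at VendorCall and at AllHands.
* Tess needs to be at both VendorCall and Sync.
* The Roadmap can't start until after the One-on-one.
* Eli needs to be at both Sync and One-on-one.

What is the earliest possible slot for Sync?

3pm

Precedence pushes Sync to at least 3pm.
Sync at 3pm is achievable: Sync -> 3pm, AllHands -> 6pm, VendorCall -> 2pm, Roadmap -> 5pm, One-on-one -> 4pm, Hiring -> 8pm, OffsitePrep -> 7pm.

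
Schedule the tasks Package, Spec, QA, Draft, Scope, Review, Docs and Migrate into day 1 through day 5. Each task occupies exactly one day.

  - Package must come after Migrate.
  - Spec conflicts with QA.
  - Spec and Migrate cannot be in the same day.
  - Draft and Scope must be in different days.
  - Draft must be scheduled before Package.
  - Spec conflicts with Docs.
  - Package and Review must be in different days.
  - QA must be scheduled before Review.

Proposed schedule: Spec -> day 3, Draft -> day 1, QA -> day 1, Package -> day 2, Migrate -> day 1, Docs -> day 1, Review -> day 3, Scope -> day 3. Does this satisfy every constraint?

Package must come after Migrate — holds.
Spec and Migrate cannot be in the same day — holds.
Draft and Scope must be in different days — holds.
Spec conflicts with Docs — holds.
Spec conflicts with QA — holds.
Draft must be scheduled before Package — holds.
Package and Review must be in different days — holds.
QA must be scheduled before Review — holds.

Yes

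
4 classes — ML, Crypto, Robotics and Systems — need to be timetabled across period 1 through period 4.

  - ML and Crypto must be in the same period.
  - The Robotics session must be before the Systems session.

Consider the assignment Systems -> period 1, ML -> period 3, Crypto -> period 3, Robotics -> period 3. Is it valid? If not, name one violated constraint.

ML and Crypto must be in the same period — holds.
The Robotics session must be before the Systems session — violated.

No — it violates: The Robotics session must be before the Systems session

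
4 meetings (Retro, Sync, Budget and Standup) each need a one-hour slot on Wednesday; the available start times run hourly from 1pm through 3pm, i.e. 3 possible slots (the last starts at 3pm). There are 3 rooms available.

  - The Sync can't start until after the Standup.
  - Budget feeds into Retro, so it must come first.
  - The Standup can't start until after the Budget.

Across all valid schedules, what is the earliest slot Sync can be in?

3pm

Precedence pushes Sync to at least 3pm.
Sync at 3pm is achievable: Sync -> 3pm; Retro -> 2pm; Standup -> 2pm; Budget -> 1pm.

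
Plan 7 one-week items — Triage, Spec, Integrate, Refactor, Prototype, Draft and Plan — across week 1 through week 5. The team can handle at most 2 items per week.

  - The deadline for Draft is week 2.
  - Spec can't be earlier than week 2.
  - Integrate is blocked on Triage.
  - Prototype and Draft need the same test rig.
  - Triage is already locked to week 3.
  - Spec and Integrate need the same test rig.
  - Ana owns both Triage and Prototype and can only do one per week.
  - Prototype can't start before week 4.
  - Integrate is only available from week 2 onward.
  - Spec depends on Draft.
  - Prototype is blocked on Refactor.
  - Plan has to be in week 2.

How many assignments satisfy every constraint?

Splitting on Spec: it can be week 2 (10), week 3 (16), week 4 (12), week 5 (12). Listing each branch's schedules as (Triage, Integrate, Refactor, Prototype, Draft, Plan) by week number:
Spec=week 2: (3,4,1,4,1,2) (3,4,1,5,1,2) (3,4,3,4,1,2) (3,4,3,5,1,2) (3,4,4,5,1,2) (3,5,1,4,1,2) (3,5,1,5,1,2) (3,5,3,4,1,2) (3,5,3,5,1,2) (3,5,4,5,1,2) — 10.
Spec=week 3: (3,4,1,4,1,2) (3,4,1,4,2,2) (3,4,1,5,1,2) (3,4,1,5,2,2) (3,4,2,4,1,2) (3,4,2,5,1,2) (3,4,4,5,1,2) (3,4,4,5,2,2) (3,5,1,4,1,2) (3,5,1,4,2,2) (3,5,1,5,1,2) (3,5,1,5,2,2) (3,5,2,4,1,2) (3,5,2,5,1,2) (3,5,4,5,1,2) (3,5,4,5,2,2) — 16.
Spec=week 4: (3,5,1,4,1,2) (3,5,1,4,2,2) (3,5,1,5,1,2) (3,5,1,5,2,2) (3,5,2,4,1,2) (3,5,2,5,1,2) (3,5,3,4,1,2) (3,5,3,4,2,2) (3,5,3,5,1,2) (3,5,3,5,2,2) (3,5,4,5,1,2) (3,5,4,5,2,2) — 12.
Spec=week 5: (3,4,1,4,1,2) (3,4,1,4,2,2) (3,4,1,5,1,2) (3,4,1,5,2,2) (3,4,2,4,1,2) (3,4,2,5,1,2) (3,4,3,4,1,2) (3,4,3,4,2,2) (3,4,3,5,1,2) (3,4,3,5,2,2) (3,4,4,5,1,2) (3,4,4,5,2,2) — 12.
Summing: 10 + 16 + 12 + 12 = 50.

50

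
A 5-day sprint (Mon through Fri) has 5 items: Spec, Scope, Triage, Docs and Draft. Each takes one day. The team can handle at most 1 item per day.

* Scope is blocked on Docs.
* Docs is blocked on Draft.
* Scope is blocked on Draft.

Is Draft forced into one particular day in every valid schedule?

Draft can be Mon (e.g. Triage in Fri, Draft in Mon, Docs in Tue, Scope in Wed, Spec in Thu) or Tue (e.g. Triage -> Fri, Docs -> Wed, Scope -> Thu, Draft -> Tue, Spec -> Mon).

No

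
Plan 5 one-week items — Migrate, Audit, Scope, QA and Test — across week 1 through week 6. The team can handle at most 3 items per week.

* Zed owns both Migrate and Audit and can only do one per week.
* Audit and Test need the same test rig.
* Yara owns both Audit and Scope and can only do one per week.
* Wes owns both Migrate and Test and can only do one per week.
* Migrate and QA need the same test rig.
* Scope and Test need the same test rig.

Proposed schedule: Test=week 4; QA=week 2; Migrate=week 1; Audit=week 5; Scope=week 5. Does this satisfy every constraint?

Migrate and QA need the same test rig — holds.
The team can handle at most 3 items per week — holds.
Scope and Test need the same test rig — holds.
Wes owns both Migrate and Test and can only do one per week — holds.
Zed owns both Migrate and Audit and can only do one per week — holds.
Audit and Test need the same test rig — holds.
Yara owns both Audit and Scope and can only do one per week — violated.

No — it violates: Yara owns both Audit and Scope and can only do one per week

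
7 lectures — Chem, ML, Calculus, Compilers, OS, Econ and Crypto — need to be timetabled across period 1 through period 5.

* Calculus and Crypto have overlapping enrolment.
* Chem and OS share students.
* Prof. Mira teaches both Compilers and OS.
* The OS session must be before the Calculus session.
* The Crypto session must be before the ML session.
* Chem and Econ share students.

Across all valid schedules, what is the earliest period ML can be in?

period 2

Precedence pushes ML to at least period 2.
ML at period 2 is achievable: Compilers -> period 2, Crypto -> period 1, Calculus -> period 2, Chem -> period 2, Econ -> period 1, ML -> period 2, OS -> period 1.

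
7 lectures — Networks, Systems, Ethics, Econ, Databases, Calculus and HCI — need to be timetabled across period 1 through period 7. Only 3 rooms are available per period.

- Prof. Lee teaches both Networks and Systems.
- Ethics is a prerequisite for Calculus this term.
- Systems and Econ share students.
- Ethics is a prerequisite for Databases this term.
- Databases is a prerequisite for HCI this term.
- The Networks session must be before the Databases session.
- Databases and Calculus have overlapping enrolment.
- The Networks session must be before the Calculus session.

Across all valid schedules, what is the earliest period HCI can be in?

period 3

Precedence pushes HCI to at least period 3.
HCI at period 3 is achievable: Econ in period 1; Ethics in period 1; Networks in period 1; Calculus in period 3; Systems in period 2; HCI in period 3; Databases in period 2.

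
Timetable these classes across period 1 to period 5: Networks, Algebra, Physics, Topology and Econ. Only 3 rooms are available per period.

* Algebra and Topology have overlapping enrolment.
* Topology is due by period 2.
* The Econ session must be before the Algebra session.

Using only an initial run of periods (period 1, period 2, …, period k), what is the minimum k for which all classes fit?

2 periods

The precedence chain requires at least 2 distinct periods.
With at most 3 per period and 5 classes, at least 2 periods are needed.
2 works (last occupied period: period 2): for example Physics in period 2, Algebra in period 2, Econ in period 1, Topology in period 1, Networks in period 1.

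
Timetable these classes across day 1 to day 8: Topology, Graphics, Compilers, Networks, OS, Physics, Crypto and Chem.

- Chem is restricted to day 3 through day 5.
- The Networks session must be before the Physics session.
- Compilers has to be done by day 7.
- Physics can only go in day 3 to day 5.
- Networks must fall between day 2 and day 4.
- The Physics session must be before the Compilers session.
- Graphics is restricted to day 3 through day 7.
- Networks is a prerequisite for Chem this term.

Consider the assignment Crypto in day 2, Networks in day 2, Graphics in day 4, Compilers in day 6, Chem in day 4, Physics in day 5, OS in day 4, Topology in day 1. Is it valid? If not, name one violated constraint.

Yes, all constraints hold

The Networks session must be before the Physics session — holds.
Networks is a prerequisite for Chem this term — holds.
Compilers has to be done by day 7 — holds.
Physics can only go in day 3 to day 5 — holds.
Graphics is restricted to day 3 through day 7 — holds.
Networks must fall between day 2 and day 4 — holds.
The Physics session must be before the Compilers session — holds.
Chem is restricted to day 3 through day 5 — holds.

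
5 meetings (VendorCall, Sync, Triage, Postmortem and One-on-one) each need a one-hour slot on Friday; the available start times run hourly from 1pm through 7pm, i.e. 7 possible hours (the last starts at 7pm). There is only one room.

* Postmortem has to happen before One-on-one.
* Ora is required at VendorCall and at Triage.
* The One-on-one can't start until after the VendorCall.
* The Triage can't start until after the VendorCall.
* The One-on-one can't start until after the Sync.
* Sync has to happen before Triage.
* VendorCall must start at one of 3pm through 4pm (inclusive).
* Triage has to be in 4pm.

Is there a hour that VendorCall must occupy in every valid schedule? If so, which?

3pm

VendorCall's window is 3pm–4pm.
Triage is fixed at 4pm, and VendorCall can't share a hour with Triage.
So VendorCall must be 3pm.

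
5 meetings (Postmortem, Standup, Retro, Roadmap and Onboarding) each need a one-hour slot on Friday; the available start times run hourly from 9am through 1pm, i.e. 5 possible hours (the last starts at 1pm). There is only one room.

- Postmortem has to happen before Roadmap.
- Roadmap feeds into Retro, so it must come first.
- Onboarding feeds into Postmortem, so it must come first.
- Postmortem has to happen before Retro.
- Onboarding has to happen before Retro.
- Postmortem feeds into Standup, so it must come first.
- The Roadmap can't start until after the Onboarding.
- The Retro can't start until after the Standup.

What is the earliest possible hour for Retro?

Precedence pushes Retro to at least 12pm.
Retro at 1pm is achievable: Retro=1pm; Postmortem=10am; Onboarding=9am; Roadmap=11am; Standup=12pm.
Nothing earlier works — the capacity limit rule out every hour before 1pm.

1pm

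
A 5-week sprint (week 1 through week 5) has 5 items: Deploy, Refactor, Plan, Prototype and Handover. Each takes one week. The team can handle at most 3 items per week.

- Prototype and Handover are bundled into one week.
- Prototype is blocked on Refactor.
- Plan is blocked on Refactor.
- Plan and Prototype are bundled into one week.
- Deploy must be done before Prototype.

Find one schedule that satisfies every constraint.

Plan=week 2; Prototype=week 2; Deploy=week 1; Handover=week 2; Refactor=week 1

Checking: Refactor(week 1) before Prototype(week 2); Deploy(week 1) before Prototype(week 2); Refactor(week 1) before Plan(week 2); Plan = Prototype = week 2; Prototype = Handover = week 2; max 3 per week (cap 3).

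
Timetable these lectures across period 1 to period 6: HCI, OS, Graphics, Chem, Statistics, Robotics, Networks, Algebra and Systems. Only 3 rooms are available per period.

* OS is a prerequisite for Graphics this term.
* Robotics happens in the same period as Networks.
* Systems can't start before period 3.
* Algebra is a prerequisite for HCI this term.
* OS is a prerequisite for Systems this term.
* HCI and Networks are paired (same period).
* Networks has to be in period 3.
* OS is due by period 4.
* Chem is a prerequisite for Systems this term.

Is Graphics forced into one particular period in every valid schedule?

No

Graphics can be period 2 (e.g. Algebra in period 1, Chem in period 1, Statistics in period 2, Networks in period 3, Graphics in period 2, OS in period 1, HCI in period 3, Systems in period 4, Robotics in period 3) or period 4 (e.g. Systems=period 4, Networks=period 3, Chem=period 1, Graphics=period 4, Statistics=period 2, Algebra=period 1, OS=period 1, HCI=period 3, Robotics=period 3).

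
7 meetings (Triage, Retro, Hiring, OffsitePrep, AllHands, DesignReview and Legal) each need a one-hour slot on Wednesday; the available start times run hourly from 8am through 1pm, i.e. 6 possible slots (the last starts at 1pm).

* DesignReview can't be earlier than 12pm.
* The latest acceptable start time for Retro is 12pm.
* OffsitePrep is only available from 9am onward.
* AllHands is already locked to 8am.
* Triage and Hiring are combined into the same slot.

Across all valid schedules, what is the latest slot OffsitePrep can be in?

OffsitePrep is available from 9am.
OffsitePrep at 1pm is achievable: AllHands -> 8am; DesignReview -> 12pm; Retro -> 8am; OffsitePrep -> 1pm; Hiring -> 8am; Legal -> 8am; Triage -> 8am.

1pm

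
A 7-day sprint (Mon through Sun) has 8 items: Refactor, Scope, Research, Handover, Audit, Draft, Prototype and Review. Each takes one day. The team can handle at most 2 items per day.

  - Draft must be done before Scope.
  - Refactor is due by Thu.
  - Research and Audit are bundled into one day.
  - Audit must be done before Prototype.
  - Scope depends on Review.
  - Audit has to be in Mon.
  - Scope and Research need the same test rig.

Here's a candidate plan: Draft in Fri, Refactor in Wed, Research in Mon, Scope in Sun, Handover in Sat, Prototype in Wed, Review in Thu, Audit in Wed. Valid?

Scope depends on Review — holds.
Scope and Research need the same test rig — holds.
Refactor is due by Thu — holds.
Draft must be done before Scope — holds.
Audit must be done before Prototype — violated.
Research and Audit are bundled into one day — violated.
The team can handle at most 2 items per day — violated.
Audit has to be in Mon — violated.

No. The team can handle at most 2 items per day is not satisfied.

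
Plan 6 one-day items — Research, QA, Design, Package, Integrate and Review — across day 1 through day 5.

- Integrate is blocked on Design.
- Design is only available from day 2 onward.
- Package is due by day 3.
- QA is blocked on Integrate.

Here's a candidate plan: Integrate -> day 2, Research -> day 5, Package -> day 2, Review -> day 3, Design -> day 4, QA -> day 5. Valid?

Design is only available from day 2 onward — holds.
QA is blocked on Integrate — holds.
Package is due by day 3 — holds.
Integrate is blocked on Design — violated.

No. Integrate is blocked on Design is not satisfied.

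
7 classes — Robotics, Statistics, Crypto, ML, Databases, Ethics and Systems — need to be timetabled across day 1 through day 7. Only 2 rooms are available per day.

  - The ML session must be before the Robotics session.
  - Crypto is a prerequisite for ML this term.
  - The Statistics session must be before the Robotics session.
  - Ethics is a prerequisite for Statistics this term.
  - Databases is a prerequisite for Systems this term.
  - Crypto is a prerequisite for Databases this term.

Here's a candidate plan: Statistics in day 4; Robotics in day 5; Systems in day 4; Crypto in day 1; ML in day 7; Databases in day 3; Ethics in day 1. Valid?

No — it violates: The ML session must be before the Robotics session

Databases is a prerequisite for Systems this term — holds.
The ML session must be before the Robotics session — violated.
Crypto is a prerequisite for ML this term — holds.
Only 2 rooms are available per day — holds.
The Statistics session must be before the Robotics session — holds.
Crypto is a prerequisite for Databases this term — holds.
Ethics is a prerequisite for Statistics this term — holds.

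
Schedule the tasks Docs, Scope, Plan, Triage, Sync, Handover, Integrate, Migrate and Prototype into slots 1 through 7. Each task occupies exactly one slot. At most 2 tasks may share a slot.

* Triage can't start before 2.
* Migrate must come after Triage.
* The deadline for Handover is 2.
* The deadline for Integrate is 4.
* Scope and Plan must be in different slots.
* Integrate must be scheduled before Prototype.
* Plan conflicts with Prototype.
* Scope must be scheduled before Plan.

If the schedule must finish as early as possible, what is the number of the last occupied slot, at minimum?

The precedence chain requires at least 2 distinct slots.
With at most 2 per slot and 9 tasks, at least 5 slots are needed.
Propagating the time windows through the other constraints, Migrate can't land before 3, so the schedule must run through at least slot 3.
5 works (last occupied slot: 5): for example Triage -> 2; Scope -> 2; Docs -> 4; Sync -> 5; Plan -> 3; Prototype -> 4; Handover -> 1; Migrate -> 3; Integrate -> 1.

5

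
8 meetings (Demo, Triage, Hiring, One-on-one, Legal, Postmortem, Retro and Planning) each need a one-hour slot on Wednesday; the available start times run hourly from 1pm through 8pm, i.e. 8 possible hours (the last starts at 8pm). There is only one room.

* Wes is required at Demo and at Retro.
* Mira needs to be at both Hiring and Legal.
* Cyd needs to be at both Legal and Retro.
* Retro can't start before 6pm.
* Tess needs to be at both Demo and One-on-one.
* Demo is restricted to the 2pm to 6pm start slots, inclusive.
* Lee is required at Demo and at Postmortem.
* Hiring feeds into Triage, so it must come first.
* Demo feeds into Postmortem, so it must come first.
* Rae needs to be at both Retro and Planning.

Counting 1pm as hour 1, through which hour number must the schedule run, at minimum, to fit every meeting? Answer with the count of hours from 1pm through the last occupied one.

The precedence chain requires at least 2 distinct hours.
With at most 1 per hour and 8 meetings, at least 8 hours are needed.
Retro can't be placed before 6pm — that is hour 6 counting from 1pm — so the schedule must run through at least 6 hours.
8 works (last occupied hour: 8pm): for example Retro in 6pm; Hiring in 1pm; Planning in 8pm; Triage in 3pm; Demo in 2pm; Postmortem in 4pm; One-on-one in 5pm; Legal in 7pm.

8 hours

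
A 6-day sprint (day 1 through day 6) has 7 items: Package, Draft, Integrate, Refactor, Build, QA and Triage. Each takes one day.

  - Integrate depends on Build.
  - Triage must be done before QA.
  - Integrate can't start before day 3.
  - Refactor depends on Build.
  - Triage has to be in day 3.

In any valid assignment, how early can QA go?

Precedence pushes QA to at least day 4.
QA at day 4 is achievable: QA -> day 4, Triage -> day 3, Build -> day 1, Integrate -> day 3, Refactor -> day 2, Draft -> day 1, Package -> day 1.

day 4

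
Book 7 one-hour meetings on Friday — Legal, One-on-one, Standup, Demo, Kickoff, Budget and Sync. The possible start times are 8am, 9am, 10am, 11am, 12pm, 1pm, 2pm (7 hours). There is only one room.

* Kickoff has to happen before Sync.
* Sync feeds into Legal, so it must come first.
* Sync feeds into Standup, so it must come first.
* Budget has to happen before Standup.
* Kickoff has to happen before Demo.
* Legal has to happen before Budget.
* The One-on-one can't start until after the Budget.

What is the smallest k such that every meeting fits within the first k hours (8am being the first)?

7 hours

The precedence chain requires at least 5 distinct hours.
With at most 1 per hour and 7 meetings, at least 7 hours are needed.
7 works (last occupied hour: 2pm): for example Legal -> 10am, Budget -> 11am, Kickoff -> 8am, One-on-one -> 1pm, Sync -> 9am, Standup -> 12pm, Demo -> 2pm.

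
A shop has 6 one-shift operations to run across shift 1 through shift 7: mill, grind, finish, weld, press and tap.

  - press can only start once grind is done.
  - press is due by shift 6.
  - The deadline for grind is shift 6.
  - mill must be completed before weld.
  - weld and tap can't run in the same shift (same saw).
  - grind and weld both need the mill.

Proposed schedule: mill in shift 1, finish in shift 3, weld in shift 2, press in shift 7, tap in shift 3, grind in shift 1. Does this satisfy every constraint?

press can only start once grind is done — holds.
weld and tap can't run in the same shift (same saw) — holds.
grind and weld both need the mill — holds.
The deadline for grind is shift 6 — holds.
mill must be completed before weld — holds.
press is due by shift 6 — violated.

No. press is due by shift 6 is not satisfied.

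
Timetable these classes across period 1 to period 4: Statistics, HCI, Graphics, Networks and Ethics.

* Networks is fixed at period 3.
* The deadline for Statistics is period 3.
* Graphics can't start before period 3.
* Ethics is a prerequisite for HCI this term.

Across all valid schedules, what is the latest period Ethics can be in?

period 3

Downstream work caps Ethics at period 3.
Ethics at period 3 is achievable: Networks in period 3; HCI in period 4; Ethics in period 3; Statistics in period 1; Graphics in period 3.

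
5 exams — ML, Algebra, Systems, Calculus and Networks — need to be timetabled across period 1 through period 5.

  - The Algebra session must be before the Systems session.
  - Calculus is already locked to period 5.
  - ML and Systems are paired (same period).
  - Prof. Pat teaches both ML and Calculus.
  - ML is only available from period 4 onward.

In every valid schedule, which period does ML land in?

ML's window is period 4–period 5.
Calculus is fixed at period 5, and ML can't share a period with Calculus.
So ML must be period 4.

period 4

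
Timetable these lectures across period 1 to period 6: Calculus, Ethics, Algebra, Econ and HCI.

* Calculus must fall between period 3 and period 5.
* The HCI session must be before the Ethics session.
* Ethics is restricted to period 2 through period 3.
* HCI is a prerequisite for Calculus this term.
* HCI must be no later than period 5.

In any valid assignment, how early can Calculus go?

period 3

Calculus is available from period 3; Calculus's own window allows nothing later than period 5.
Calculus at period 3 is achievable: Ethics in period 2, Algebra in period 1, HCI in period 1, Econ in period 1, Calculus in period 3.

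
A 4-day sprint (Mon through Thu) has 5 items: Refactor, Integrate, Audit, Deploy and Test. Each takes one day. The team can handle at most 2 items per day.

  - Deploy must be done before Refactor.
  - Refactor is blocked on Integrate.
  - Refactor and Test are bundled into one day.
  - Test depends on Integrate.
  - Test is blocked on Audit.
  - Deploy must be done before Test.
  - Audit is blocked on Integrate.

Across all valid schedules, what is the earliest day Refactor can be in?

Wed

Refactor must be in the same day as Test, which can't be before Wed, so Refactor is at least Wed.
Refactor at Wed is achievable: Integrate in Mon, Audit in Tue, Deploy in Mon, Refactor in Wed, Test in Wed.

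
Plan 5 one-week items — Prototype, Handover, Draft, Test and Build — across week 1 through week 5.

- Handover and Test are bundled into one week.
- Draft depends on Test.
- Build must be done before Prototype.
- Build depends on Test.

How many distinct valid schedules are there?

35

Splitting on Prototype: it can be week 3 (4), week 4 (11), week 5 (20). Listing each branch's schedules as (Handover, Draft, Test, Build) by week number:
Prototype=week 3: (1,2,1,2) (1,3,1,2) (1,4,1,2) (1,5,1,2) — 4.
Prototype=week 4: (1,2,1,2) (1,2,1,3) (1,3,1,2) (1,3,1,3) (1,4,1,2) (1,4,1,3) (1,5,1,2) (1,5,1,3) (2,3,2,3) (2,4,2,3) (2,5,2,3) — 11.
Prototype=week 5: (1,2,1,2) (1,2,1,3) (1,2,1,4) (1,3,1,2) (1,3,1,3) (1,3,1,4) (1,4,1,2) (1,4,1,3) (1,4,1,4) (1,5,1,2) (1,5,1,3) (1,5,1,4) (2,3,2,3) (2,3,2,4) (2,4,2,3) (2,4,2,4) (2,5,2,3) (2,5,2,4) (3,4,3,4) (3,5,3,4) — 20.
Summing: 4 + 11 + 20 = 35.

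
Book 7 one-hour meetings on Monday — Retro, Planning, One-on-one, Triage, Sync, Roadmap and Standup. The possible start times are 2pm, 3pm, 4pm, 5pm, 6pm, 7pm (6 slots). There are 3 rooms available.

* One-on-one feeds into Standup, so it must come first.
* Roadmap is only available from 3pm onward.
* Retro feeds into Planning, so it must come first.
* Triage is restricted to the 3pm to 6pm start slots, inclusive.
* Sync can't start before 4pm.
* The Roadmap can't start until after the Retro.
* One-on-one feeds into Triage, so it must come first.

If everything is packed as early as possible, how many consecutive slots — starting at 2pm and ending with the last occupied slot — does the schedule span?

3 slots

The precedence chain requires at least 2 distinct slots.
With at most 3 per slot and 7 meetings, at least 3 slots are needed.
Sync can't be placed before 4pm — that is slot 3 counting from 2pm — so the schedule must run through at least 3 slots.
3 works (last occupied slot: 4pm): for example Planning=3pm; Triage=3pm; One-on-one=2pm; Roadmap=3pm; Sync=4pm; Retro=2pm; Standup=4pm.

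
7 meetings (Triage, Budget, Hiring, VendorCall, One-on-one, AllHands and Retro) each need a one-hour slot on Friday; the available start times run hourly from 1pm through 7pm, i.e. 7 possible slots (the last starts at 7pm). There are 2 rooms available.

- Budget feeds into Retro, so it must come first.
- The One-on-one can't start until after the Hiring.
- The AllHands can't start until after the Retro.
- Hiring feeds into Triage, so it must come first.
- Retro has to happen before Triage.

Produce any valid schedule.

AllHands=3pm, Retro=2pm, VendorCall=4pm, One-on-one=2pm, Hiring=1pm, Triage=3pm, Budget=1pm

Checking: Hiring(1pm) before One-on-one(2pm); Retro(2pm) before Triage(3pm); Hiring(1pm) before Triage(3pm); Budget(1pm) before Retro(2pm); Retro(2pm) before AllHands(3pm); max 2 per slot (cap 2).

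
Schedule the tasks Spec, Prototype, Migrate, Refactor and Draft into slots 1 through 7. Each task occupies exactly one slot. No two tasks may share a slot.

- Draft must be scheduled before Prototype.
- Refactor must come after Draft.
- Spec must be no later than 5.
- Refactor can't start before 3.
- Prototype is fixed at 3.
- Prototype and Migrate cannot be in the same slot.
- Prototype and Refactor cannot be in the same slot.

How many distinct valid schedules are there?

Splitting on Spec: it can be 1 (12), 2 (12), 4 (18), 5 (18). Listing each branch's schedules as (Prototype, Migrate, Refactor, Draft):
Spec=1: (3,4,5,2) (3,4,6,2) (3,4,7,2) (3,5,4,2) (3,5,6,2) (3,5,7,2) (3,6,4,2) (3,6,5,2) (3,6,7,2) (3,7,4,2) (3,7,5,2) (3,7,6,2) — 12.
Spec=2: (3,4,5,1) (3,4,6,1) (3,4,7,1) (3,5,4,1) (3,5,6,1) (3,5,7,1) (3,6,4,1) (3,6,5,1) (3,6,7,1) (3,7,4,1) (3,7,5,1) (3,7,6,1) — 12.
Spec=4: (3,1,5,2) (3,1,6,2) (3,1,7,2) (3,2,5,1) (3,2,6,1) (3,2,7,1) (3,5,6,1) (3,5,6,2) (3,5,7,1) (3,5,7,2) (3,6,5,1) (3,6,5,2) (3,6,7,1) (3,6,7,2) (3,7,5,1) (3,7,5,2) (3,7,6,1) (3,7,6,2) — 18.
Spec=5: (3,1,4,2) (3,1,6,2) (3,1,7,2) (3,2,4,1) (3,2,6,1) (3,2,7,1) (3,4,6,1) (3,4,6,2) (3,4,7,1) (3,4,7,2) (3,6,4,1) (3,6,4,2) (3,6,7,1) (3,6,7,2) (3,7,4,1) (3,7,4,2) (3,7,6,1) (3,7,6,2) — 18.
Summing: 12 + 12 + 18 + 18 = 60.

60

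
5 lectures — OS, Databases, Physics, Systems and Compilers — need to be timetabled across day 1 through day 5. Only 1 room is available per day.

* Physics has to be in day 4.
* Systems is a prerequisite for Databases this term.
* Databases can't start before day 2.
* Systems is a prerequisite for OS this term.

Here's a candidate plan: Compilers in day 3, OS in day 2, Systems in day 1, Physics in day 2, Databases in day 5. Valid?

Invalid. Only 1 room is available per day.

Systems is a prerequisite for Databases this term — holds.
Systems is a prerequisite for OS this term — holds.
Physics has to be in day 4 — violated.
Only 1 room is available per day — violated.
Databases can't start before day 2 — holds.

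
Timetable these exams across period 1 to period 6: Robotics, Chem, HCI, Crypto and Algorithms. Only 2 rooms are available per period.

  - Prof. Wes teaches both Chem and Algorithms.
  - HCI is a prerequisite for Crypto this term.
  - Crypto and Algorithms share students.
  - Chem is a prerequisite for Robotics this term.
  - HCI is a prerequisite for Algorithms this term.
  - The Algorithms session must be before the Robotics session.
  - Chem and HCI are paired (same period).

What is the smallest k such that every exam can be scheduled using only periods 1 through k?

The precedence chain requires at least 3 distinct periods.
With at most 2 per period and 5 exams, at least 3 periods are needed.
3 works (last occupied period: period 3): for example Crypto in period 3; Robotics in period 3; Algorithms in period 2; Chem in period 1; HCI in period 1.

3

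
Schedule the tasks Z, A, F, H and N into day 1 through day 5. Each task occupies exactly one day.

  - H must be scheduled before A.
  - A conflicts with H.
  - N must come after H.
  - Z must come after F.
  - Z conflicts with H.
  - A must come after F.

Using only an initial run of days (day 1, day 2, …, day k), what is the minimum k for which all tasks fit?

2

The precedence chain requires at least 2 distinct days.
2 works (last occupied day: day 2): for example A=day 2, H=day 1, F=day 1, Z=day 2, N=day 2.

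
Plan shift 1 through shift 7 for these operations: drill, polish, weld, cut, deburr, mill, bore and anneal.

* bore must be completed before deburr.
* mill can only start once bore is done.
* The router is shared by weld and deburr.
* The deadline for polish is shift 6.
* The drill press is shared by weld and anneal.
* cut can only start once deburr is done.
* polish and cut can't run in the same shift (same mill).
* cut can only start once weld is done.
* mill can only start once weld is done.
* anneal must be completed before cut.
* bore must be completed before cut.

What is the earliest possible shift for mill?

shift 2

Precedence pushes mill to at least shift 2.
mill at shift 2 is achievable: weld -> shift 1, deburr -> shift 2, cut -> shift 3, mill -> shift 2, polish -> shift 1, bore -> shift 1, anneal -> shift 2, drill -> shift 1.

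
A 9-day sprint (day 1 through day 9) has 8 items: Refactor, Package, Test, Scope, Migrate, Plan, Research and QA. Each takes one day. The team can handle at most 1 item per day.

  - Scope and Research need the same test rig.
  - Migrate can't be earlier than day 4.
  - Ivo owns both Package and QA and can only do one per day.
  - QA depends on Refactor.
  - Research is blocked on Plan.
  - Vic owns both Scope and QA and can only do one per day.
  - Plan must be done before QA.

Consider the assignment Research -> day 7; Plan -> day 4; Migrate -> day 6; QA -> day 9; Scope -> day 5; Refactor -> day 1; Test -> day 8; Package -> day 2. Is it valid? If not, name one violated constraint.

Yes

Plan must be done before QA — holds.
Scope and Research need the same test rig — holds.
Migrate can't be earlier than day 4 — holds.
Ivo owns both Package and QA and can only do one per day — holds.
Research is blocked on Plan — holds.
The team can handle at most 1 item per day — holds.
QA depends on Refactor — holds.
Vic owns both Scope and QA and can only do one per day — holds.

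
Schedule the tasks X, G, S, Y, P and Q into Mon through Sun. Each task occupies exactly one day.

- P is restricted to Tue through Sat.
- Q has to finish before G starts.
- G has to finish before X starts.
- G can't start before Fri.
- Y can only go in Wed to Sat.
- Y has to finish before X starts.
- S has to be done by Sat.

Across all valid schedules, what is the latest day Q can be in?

Fri

Downstream work caps Q at Fri.
Q at Fri is achievable: Y -> Wed, P -> Tue, X -> Sun, S -> Mon, Q -> Fri, G -> Sat.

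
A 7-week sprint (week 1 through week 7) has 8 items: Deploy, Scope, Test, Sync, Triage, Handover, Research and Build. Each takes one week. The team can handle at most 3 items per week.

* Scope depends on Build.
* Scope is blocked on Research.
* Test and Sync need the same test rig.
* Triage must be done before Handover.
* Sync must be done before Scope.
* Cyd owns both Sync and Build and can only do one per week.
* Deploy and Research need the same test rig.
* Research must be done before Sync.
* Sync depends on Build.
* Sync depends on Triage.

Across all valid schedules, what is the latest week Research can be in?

Downstream work caps Research at week 5.
Research at week 5 is achievable: Build=week 1, Test=week 2, Research=week 5, Triage=week 1, Sync=week 6, Deploy=week 1, Scope=week 7, Handover=week 2.

week 5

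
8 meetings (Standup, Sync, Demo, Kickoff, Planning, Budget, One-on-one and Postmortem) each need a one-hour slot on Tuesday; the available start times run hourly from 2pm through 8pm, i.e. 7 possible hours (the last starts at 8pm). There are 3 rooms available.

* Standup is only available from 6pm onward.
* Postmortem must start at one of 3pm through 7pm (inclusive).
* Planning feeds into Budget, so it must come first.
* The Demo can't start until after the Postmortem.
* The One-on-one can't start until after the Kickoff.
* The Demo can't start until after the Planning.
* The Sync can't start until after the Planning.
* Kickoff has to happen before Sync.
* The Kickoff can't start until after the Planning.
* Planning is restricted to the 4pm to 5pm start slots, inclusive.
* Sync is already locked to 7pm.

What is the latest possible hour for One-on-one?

8pm

Precedence pushes One-on-one to at least 6pm.
One-on-one at 8pm is achievable: Sync=7pm, Standup=6pm, Budget=5pm, Kickoff=5pm, Postmortem=3pm, Demo=5pm, One-on-one=8pm, Planning=4pm.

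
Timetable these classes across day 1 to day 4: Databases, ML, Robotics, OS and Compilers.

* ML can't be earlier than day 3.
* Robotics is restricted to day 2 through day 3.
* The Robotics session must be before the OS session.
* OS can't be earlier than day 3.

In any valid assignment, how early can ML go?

ML is available from day 3.
ML at day 3 is achievable: Robotics -> day 2, Databases -> day 1, OS -> day 3, Compilers -> day 1, ML -> day 3.

day 3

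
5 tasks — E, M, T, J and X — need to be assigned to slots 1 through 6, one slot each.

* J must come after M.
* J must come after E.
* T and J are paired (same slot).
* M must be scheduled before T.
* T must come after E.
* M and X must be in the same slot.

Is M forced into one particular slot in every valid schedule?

M can be 1 (e.g. M in 1, J in 2, T in 2, X in 1, E in 1) or 2 (e.g. J -> 3; M -> 2; T -> 3; E -> 1; X -> 2).

No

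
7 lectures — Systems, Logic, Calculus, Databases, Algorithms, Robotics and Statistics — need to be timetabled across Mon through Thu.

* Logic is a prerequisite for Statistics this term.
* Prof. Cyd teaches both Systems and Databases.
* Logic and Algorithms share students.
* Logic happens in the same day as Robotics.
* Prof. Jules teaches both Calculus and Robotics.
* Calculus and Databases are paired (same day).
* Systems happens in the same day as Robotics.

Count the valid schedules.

Splitting on Systems: it can be Mon (27), Tue (18), Wed (9). Listing each branch's schedules as (Logic, Calculus, Databases, Algorithms, Robotics, Statistics):
Systems=Mon: (Mon,Tue,Tue,Tue,Mon,Tue) (Mon,Tue,Tue,Tue,Mon,Wed) (Mon,Tue,Tue,Tue,Mon,Thu) (Mon,Tue,Tue,Wed,Mon,Tue) (Mon,Tue,Tue,Wed,Mon,Wed) (Mon,Tue,Tue,Wed,Mon,Thu) (Mon,Tue,Tue,Thu,Mon,Tue) (Mon,Tue,Tue,Thu,Mon,Wed) (Mon,Tue,Tue,Thu,Mon,Thu) (Mon,Wed,Wed,Tue,Mon,Tue) (Mon,Wed,Wed,Tue,Mon,Wed) (Mon,Wed,Wed,Tue,Mon,Thu) (Mon,Wed,Wed,Wed,Mon,Tue) (Mon,Wed,Wed,Wed,Mon,Wed) (Mon,Wed,Wed,Wed,Mon,Thu) (Mon,Wed,Wed,Thu,Mon,Tue) (Mon,Wed,Wed,Thu,Mon,Wed) (Mon,Wed,Wed,Thu,Mon,Thu) (Mon,Thu,Thu,Tue,Mon,Tue) (Mon,Thu,Thu,Tue,Mon,Wed) (Mon,Thu,Thu,Tue,Mon,Thu) (Mon,Thu,Thu,Wed,Mon,Tue) (Mon,Thu,Thu,Wed,Mon,Wed) (Mon,Thu,Thu,Wed,Mon,Thu) (Mon,Thu,Thu,Thu,Mon,Tue) (Mon,Thu,Thu,Thu,Mon,Wed) (Mon,Thu,Thu,Thu,Mon,Thu) — 27.
Systems=Tue: (Tue,Mon,Mon,Mon,Tue,Wed) (Tue,Mon,Mon,Mon,Tue,Thu) (Tue,Mon,Mon,Wed,Tue,Wed) (Tue,Mon,Mon,Wed,Tue,Thu) (Tue,Mon,Mon,Thu,Tue,Wed) (Tue,Mon,Mon,Thu,Tue,Thu) (Tue,Wed,Wed,Mon,Tue,Wed) (Tue,Wed,Wed,Mon,Tue,Thu) (Tue,Wed,Wed,Wed,Tue,Wed) (Tue,Wed,Wed,Wed,Tue,Thu) (Tue,Wed,Wed,Thu,Tue,Wed) (Tue,Wed,Wed,Thu,Tue,Thu) (Tue,Thu,Thu,Mon,Tue,Wed) (Tue,Thu,Thu,Mon,Tue,Thu) (Tue,Thu,Thu,Wed,Tue,Wed) (Tue,Thu,Thu,Wed,Tue,Thu) (Tue,Thu,Thu,Thu,Tue,Wed) (Tue,Thu,Thu,Thu,Tue,Thu) — 18.
Systems=Wed: (Wed,Mon,Mon,Mon,Wed,Thu) (Wed,Mon,Mon,Tue,Wed,Thu) (Wed,Mon,Mon,Thu,Wed,Thu) (Wed,Tue,Tue,Mon,Wed,Thu) (Wed,Tue,Tue,Tue,Wed,Thu) (Wed,Tue,Tue,Thu,Wed,Thu) (Wed,Thu,Thu,Mon,Wed,Thu) (Wed,Thu,Thu,Tue,Wed,Thu) (Wed,Thu,Thu,Thu,Wed,Thu) — 9.
Summing: 27 + 18 + 9 = 54.

54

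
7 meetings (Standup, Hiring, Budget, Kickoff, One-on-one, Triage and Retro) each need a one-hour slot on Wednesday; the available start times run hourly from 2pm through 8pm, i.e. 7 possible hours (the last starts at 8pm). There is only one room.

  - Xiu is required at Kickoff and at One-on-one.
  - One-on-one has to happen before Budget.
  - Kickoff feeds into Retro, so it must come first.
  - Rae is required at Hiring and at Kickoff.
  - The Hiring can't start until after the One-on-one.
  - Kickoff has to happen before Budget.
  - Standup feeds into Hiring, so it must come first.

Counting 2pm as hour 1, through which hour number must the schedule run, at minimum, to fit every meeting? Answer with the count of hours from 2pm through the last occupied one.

The precedence chain requires at least 2 distinct hours.
With at most 1 per hour and 7 meetings, at least 7 hours are needed.
7 works (last occupied hour: 8pm): for example Kickoff -> 5pm, Triage -> 8pm, Retro -> 7pm, Hiring -> 4pm, Budget -> 6pm, One-on-one -> 2pm, Standup -> 3pm.

7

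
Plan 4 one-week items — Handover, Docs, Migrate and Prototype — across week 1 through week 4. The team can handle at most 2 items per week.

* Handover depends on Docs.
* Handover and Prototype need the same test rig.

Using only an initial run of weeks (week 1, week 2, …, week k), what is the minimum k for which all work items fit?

2 weeks

The precedence chain requires at least 2 distinct weeks.
With at most 2 per week and 4 work items, at least 2 weeks are needed.
2 works (last occupied week: week 2): for example Migrate in week 2; Prototype in week 1; Docs in week 1; Handover in week 2.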